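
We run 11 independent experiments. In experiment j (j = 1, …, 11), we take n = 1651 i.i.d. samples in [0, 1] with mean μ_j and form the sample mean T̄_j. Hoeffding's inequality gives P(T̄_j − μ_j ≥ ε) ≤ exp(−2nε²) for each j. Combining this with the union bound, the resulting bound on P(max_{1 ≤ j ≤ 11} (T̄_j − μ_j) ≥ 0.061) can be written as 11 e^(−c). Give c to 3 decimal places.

Union bound over the 11 events: P(max_{1 ≤ j ≤ 11} (T̄_j − μ_j) ≥ 0.061) ≤ 11·exp(−2nε²) = 11 exp(−2·1651·0.061²).
So c = 2·1651·0.061² = 12.2867.

12.287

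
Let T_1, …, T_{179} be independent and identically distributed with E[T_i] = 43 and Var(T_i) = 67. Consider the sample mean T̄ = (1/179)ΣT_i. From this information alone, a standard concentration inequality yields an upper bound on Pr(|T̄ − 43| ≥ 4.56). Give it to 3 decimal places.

With mean and variance of each term known, Chebyshev's inequality bounds the deviation of the sum (or sample mean).
Var(T̄) = Var(T_i)/n = 67/179 = 0.3743.
Chebyshev: Pr(|T̄ − 43| ≥ 4.56) ≤ Var(T̄)/(4.56)² = 67/(179·4.56²) = 0.0180.

0.018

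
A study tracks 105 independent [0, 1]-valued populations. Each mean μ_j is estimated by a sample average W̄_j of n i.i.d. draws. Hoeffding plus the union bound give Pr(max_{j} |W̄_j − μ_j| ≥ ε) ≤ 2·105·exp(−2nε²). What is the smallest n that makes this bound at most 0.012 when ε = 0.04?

Need 2·105·exp(−2nε²) ≤ 0.012, i.e. exp(−2nε²) ≤ 0.012/210.
So 2nε² ≥ ln(210/0.012) = 9.769956.
Hence n ≥ 9.769956/(2·0.04²) = 3053.111.
The smallest integer n is 3054.

3054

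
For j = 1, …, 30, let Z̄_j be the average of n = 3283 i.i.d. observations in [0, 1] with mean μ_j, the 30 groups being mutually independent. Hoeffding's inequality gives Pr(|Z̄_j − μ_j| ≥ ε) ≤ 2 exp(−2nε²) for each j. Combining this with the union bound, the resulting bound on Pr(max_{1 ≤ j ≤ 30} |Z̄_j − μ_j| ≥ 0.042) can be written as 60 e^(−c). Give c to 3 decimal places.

Union bound over the 30 events: Pr(max_{1 ≤ j ≤ 30} |Z̄_j − μ_j| ≥ 0.042) ≤ 30·2·exp(−2nε²) = 60 exp(−2·3283·0.042²).
So c = 2·3283·0.042² = 11.5824.

11.582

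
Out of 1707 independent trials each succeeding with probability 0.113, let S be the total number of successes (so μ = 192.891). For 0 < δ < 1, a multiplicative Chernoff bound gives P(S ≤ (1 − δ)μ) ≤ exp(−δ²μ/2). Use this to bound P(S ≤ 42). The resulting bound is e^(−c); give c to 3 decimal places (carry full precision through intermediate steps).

59.018

Write 42 = (1 − δ)μ, so δ = 1 − 42/192.891 = 0.7822604…
Then the exponent is δ²μ/2 = (μ − 42)²/(2μ) = 59.018031.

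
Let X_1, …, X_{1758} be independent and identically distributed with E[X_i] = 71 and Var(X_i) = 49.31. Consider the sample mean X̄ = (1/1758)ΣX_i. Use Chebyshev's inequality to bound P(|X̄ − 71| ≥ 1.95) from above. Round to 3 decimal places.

Var(X̄) = Var(X_i)/n = 49.31/1758 = 0.028049.
Chebyshev: P(|X̄ − 71| ≥ 1.95) ≤ Var(X̄)/(1.95)² = 49.31/(1758·1.95²) = 0.0074.

0.007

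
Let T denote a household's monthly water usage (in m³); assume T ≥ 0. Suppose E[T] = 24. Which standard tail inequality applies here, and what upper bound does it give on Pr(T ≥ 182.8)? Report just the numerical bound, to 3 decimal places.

Only the mean of a non-negative variable is known, so Markov's inequality is the applicable tail bound.
Markov's inequality: for a non-negative random variable, Pr(T ≥ a) ≤ E[T]/a.
Here E[T] = 24 and a = 182.8, so the bound is 24/182.8 = 0.1313.

0.131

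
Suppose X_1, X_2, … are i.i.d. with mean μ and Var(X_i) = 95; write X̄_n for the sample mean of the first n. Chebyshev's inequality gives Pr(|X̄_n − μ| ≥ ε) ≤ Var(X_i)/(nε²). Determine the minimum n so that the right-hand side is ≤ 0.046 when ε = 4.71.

94

Require 95/(n·4.71²) ≤ 0.046, i.e. n ≥ 95/(0.046·4.71²) = 93.094.
The smallest integer n is 94.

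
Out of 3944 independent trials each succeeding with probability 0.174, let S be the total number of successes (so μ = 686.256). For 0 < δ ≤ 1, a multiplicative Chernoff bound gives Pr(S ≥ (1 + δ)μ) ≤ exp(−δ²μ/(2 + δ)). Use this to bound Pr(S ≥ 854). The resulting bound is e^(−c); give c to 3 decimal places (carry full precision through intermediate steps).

Write 854 = (1 + δ)μ, so δ = 854/686.256 − 1 = 0.2444336…
Then the exponent is δ²μ/(2 + δ) = (854 − μ)² / (μ·(2 + δ)) = 18.268424.

18.268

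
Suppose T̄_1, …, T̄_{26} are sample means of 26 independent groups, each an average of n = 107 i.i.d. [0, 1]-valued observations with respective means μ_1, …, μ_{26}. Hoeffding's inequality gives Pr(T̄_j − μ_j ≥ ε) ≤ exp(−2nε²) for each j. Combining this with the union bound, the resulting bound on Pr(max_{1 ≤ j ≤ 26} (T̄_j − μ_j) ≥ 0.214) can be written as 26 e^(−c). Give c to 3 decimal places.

9.800

Union bound over the 26 events: Pr(max_{1 ≤ j ≤ 26} (T̄_j − μ_j) ≥ 0.214) ≤ 26·exp(−2nε²) = 26 exp(−2·107·0.214²).
So c = 2·107·0.214² = 9.8003.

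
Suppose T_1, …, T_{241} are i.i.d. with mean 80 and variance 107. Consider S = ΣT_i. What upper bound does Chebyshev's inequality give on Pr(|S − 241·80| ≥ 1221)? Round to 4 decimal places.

0.0173

Var(S) = n·Var(T_i) = 241·107 = 25787.
Chebyshev: Pr(|S − 241·80| ≥ 1221) ≤ Var(S)/1221² = 25787/1490841 = 0.0173.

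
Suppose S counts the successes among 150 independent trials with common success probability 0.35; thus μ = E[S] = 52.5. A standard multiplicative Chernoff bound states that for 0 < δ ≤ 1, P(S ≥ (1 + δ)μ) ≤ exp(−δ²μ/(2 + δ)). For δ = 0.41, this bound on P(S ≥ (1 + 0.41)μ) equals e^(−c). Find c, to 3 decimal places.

3.662

c = δ²μ/(2 + δ) = 0.41²·52.5/(2 + 0.41) = 3.6619.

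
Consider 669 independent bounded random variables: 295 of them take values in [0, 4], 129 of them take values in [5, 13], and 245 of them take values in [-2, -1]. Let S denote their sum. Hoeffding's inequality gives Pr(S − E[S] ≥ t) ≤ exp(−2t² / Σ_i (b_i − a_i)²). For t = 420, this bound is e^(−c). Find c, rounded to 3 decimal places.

Σ(b_i − a_i)² = 295·4² + 129·8² + 245·1² = 13221.
c = 2t² / 13221 = 2·420² / 13221 = 26.6848.

26.685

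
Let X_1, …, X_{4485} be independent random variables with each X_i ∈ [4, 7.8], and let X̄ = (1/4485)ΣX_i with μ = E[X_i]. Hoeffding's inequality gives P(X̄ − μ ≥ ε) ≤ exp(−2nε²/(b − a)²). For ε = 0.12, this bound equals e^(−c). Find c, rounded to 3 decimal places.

8.945

c = 2nε²/(b − a)² = 2·4485·0.12² / 3.8² = 8.9452.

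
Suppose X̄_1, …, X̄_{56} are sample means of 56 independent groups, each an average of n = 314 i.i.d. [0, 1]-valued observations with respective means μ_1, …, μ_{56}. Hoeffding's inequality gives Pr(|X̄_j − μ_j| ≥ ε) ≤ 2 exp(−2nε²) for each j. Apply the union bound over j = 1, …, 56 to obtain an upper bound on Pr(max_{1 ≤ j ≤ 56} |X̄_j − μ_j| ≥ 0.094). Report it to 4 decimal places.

Per-experiment Hoeffding bound: 2·exp(−2·314·0.094²) = 2·exp(−5.54901) = 0.0077826.
Union bound over 56 events: 56·0.0077826 = 0.43583.

0.4358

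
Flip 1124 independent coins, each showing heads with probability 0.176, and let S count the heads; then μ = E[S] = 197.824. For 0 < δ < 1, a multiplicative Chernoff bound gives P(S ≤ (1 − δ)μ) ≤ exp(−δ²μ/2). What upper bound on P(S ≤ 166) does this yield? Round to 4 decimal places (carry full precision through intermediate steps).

Write 166 = (1 − δ)μ, so δ = 1 − 166/197.824 = 0.1608703…
Then the exponent is δ²μ/2 = (μ − 166)²/(2μ) = 2.559768.
Bound = exp(−2.559768) = 0.07732.

0.0773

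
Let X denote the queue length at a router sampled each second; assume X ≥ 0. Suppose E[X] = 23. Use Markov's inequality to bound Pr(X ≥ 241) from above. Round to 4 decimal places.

0.0954

Markov's inequality: for a non-negative random variable, Pr(X ≥ a) ≤ E[X]/a.
Here E[X] = 23 and a = 241, so the bound is 23/241 = 0.0954.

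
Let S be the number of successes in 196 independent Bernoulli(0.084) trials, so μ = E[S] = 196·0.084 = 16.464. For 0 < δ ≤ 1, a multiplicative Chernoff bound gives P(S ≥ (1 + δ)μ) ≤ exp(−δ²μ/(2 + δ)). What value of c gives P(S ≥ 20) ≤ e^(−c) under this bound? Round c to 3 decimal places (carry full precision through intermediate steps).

0.343

Write 20 = (1 + δ)μ, so δ = 20/16.464 − 1 = 0.2147716…
Then the exponent is δ²μ/(2 + δ) = (20 − μ)² / (μ·(2 + δ)) = 0.342894.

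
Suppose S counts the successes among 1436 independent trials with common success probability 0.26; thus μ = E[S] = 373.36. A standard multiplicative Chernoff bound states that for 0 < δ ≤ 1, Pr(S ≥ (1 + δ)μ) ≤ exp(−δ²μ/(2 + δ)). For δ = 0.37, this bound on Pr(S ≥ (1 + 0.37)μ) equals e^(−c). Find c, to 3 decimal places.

c = δ²μ/(2 + δ) = 0.37²·373.36/(2 + 0.37) = 21.5667.

21.567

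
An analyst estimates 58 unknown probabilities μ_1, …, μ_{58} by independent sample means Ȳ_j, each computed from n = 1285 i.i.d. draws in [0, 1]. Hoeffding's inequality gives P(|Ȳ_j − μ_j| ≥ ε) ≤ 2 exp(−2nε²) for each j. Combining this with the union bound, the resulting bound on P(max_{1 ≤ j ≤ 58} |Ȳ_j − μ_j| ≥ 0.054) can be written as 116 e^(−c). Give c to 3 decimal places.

7.494

Union bound over the 58 events: P(max_{1 ≤ j ≤ 58} |Ȳ_j − μ_j| ≥ 0.054) ≤ 58·2·exp(−2nε²) = 116 exp(−2·1285·0.054²).
So c = 2·1285·0.054² = 7.4941.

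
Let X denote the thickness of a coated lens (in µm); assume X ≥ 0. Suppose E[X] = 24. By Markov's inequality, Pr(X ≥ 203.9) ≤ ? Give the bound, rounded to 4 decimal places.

Markov's inequality: for a non-negative random variable, Pr(X ≥ a) ≤ E[X]/a.
Here E[X] = 24 and a = 203.9, so the bound is 24/203.9 = 0.1177.

0.1177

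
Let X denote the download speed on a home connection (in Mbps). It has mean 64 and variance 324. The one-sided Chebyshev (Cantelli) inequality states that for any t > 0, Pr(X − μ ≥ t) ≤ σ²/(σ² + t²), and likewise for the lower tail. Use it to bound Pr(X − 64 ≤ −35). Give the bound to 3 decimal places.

0.209

Here σ² = 324 and t = 35, so σ² + t² = 1549.
Cantelli's bound: 324/1549 = 0.2092.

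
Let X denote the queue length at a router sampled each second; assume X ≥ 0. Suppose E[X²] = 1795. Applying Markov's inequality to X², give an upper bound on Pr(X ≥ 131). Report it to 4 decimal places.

0.1046

Since X ≥ 0, the event {X ≥ 131} is the same as {X² ≥ 17161}.
Markov's inequality applied to X² gives Pr(X² ≥ 17161) ≤ E[X²]/17161 = 1795/17161 = 0.1046.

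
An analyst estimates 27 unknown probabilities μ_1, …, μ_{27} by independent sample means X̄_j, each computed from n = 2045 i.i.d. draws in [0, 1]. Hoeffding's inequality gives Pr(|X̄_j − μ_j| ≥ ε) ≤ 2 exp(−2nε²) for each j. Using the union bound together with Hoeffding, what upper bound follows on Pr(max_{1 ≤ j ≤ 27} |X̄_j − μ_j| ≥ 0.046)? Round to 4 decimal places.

Per-experiment Hoeffding bound: 2·exp(−2·2045·0.046²) = 2·exp(−8.65444) = 0.0003487.
Union bound over 27 events: 27·0.0003487 = 0.00941.

0.0094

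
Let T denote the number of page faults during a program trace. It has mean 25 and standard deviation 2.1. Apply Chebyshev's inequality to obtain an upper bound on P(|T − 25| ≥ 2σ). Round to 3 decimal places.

0.250

Chebyshev: P(|T − μ| ≥ t) ≤ Var(T)/t².
Var(T) = σ² = 2.1² = 4.41.
t = 2·2.1 = 4.2.
Bound = 4.41 / 17.64 = 0.2500.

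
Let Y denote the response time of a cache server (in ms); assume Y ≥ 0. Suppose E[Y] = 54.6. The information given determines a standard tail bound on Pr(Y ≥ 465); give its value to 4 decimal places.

Only the mean of a non-negative variable is known, so Markov's inequality is the applicable tail bound.
Markov's inequality: for a non-negative random variable, Pr(Y ≥ a) ≤ E[Y]/a.
Here E[Y] = 54.6 and a = 465, so the bound is 54.6/465 = 0.1174.

0.1174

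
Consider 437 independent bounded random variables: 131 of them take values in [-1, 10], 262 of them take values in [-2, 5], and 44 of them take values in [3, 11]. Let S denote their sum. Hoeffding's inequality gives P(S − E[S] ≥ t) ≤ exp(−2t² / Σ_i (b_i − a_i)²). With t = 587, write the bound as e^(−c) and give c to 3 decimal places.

21.874

Σ(b_i − a_i)² = 131·11² + 262·7² + 44·8² = 31505.
c = 2t² / 31505 = 2·587² / 31505 = 21.8739.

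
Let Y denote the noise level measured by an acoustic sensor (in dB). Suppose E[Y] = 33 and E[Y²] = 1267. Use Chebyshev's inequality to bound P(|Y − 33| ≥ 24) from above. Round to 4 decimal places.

Var(Y) = E[Y²] − (E[Y])² = 1267 − 1089 = 178.
Chebyshev's inequality: P(|Y − μ| ≥ t) ≤ Var(Y)/t² = 178/576 = 0.3090.

0.3090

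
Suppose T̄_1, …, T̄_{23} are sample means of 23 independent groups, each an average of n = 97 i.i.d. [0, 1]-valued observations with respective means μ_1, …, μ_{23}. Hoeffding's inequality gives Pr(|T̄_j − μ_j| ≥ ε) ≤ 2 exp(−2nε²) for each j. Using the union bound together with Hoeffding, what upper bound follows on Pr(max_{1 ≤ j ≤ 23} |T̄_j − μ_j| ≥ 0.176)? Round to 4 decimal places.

Per-experiment Hoeffding bound: 2·exp(−2·97·0.176²) = 2·exp(−6.00934) = 0.0049114.
Union bound over 23 events: 23·0.0049114 = 0.11296.

0.1130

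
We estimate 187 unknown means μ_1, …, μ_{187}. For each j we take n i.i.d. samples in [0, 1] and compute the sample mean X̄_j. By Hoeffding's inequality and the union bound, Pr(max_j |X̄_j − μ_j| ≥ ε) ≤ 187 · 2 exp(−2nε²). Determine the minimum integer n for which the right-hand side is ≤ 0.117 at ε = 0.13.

Need 2·187·exp(−2nε²) ≤ 0.117, i.e. exp(−2nε²) ≤ 0.117/374.
So 2nε² ≥ ln(374/0.117) = 8.069837.
Hence n ≥ 8.069837/(2·0.13²) = 238.753.
The smallest integer n is 239.

239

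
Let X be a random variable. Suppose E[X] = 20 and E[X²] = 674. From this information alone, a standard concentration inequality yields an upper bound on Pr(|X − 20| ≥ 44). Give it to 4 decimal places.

The first two moments determine the variance, so Chebyshev's inequality is the sharpest standard bound available.
Var(X) = E[X²] − (E[X])² = 674 − 400 = 274.
Chebyshev's inequality: Pr(|X − μ| ≥ t) ≤ Var(X)/t² = 274/1936 = 0.1415.

0.1415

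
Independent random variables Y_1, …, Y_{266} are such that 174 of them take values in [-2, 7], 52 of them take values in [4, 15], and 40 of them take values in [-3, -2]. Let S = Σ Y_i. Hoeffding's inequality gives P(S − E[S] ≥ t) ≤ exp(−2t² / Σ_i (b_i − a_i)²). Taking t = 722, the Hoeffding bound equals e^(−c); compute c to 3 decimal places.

Σ(b_i − a_i)² = 174·9² + 52·11² + 40·1² = 20426.
c = 2t² / 20426 = 2·722² / 20426 = 51.0412.

51.041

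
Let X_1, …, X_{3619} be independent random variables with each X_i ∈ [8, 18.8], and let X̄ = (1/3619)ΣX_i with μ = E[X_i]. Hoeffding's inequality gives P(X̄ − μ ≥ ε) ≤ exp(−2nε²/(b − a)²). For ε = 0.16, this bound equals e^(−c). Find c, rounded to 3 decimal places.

1.589

c = 2nε²/(b − a)² = 2·3619·0.16² / 10.8² = 1.5886.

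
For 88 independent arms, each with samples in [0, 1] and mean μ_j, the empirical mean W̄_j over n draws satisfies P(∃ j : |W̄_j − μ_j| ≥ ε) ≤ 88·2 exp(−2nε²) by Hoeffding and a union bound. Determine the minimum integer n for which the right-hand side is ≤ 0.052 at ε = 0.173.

Need 2·88·exp(−2nε²) ≤ 0.052, i.e. exp(−2nε²) ≤ 0.052/176.
So 2nε² ≥ ln(176/0.052) = 8.126996.
Hence n ≥ 8.126996/(2·0.173²) = 135.771.
The smallest integer n is 136.

136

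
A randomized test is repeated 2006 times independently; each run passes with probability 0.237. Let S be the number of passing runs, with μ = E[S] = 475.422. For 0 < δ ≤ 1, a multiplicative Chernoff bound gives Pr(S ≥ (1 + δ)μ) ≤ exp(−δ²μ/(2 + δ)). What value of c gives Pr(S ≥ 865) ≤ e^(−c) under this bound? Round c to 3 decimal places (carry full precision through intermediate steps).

Write 865 = (1 + δ)μ, so δ = 865/475.422 − 1 = 0.8194362…
Then the exponent is δ²μ/(2 + δ) = (865 − μ)² / (μ·(2 + δ)) = 113.226296.

113.226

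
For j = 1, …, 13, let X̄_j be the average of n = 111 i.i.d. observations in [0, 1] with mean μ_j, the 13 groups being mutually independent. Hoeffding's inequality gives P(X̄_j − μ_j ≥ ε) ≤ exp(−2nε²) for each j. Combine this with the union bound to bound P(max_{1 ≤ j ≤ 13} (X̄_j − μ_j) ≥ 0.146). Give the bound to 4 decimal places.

Per-experiment Hoeffding bound: exp(−2·111·0.146²) = exp(−4.73215) = 0.0088075.
Union bound over 13 events: 13·0.0088075 = 0.11450.

0.1145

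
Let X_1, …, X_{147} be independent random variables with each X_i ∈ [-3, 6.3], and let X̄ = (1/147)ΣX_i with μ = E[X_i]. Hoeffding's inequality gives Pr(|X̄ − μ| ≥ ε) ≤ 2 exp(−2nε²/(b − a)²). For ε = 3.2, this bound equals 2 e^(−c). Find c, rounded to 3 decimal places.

c = 2nε²/(b − a)² = 2·147·3.2² / 9.3² = 34.8082.

34.808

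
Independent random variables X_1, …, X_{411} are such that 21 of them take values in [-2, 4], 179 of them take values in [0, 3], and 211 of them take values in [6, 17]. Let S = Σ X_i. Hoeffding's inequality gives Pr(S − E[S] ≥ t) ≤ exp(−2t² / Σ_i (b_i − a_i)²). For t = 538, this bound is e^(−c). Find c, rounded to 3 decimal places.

Σ(b_i − a_i)² = 21·6² + 179·3² + 211·11² = 27898.
c = 2t² / 27898 = 2·538² / 27898 = 20.7502.

20.750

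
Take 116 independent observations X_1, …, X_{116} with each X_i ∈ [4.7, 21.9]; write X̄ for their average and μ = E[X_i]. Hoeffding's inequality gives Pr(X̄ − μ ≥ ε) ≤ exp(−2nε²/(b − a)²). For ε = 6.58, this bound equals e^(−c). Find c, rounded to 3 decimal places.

33.953

c = 2nε²/(b − a)² = 2·116·6.58² / 17.2² = 33.9534.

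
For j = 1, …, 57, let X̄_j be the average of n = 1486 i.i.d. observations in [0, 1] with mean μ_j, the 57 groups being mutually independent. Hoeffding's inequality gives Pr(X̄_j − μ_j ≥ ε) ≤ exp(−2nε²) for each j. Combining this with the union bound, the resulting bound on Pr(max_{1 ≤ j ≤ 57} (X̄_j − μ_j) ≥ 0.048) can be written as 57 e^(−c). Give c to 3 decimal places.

6.847

Union bound over the 57 events: Pr(max_{1 ≤ j ≤ 57} (X̄_j − μ_j) ≥ 0.048) ≤ 57·exp(−2nε²) = 57 exp(−2·1486·0.048²).
So c = 2·1486·0.048² = 6.8475.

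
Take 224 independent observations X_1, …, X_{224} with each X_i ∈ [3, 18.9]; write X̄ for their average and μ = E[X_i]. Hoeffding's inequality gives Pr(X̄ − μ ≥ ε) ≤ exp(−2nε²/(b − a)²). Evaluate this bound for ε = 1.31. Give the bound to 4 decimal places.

Exponent: 2nε²/(b − a)² = 2·224·1.31² / 15.9² = 3.04107.
Bound = exp(−3.04107) = 0.04778.

0.0478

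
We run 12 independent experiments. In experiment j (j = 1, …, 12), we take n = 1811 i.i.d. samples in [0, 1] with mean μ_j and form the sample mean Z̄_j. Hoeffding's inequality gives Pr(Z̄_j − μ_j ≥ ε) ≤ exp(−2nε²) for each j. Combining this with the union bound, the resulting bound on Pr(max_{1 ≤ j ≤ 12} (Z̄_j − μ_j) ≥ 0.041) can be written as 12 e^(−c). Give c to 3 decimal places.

Union bound over the 12 events: Pr(max_{1 ≤ j ≤ 12} (Z̄_j − μ_j) ≥ 0.041) ≤ 12·exp(−2nε²) = 12 exp(−2·1811·0.041²).
So c = 2·1811·0.041² = 6.0886.

6.089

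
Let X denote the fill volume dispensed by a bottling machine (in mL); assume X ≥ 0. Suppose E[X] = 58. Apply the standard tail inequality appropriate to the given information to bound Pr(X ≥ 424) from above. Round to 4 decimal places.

Only the mean of a non-negative variable is known, so Markov's inequality is the applicable tail bound.
Markov's inequality: for a non-negative random variable, Pr(X ≥ a) ≤ E[X]/a.
Here E[X] = 58 and a = 424, so the bound is 58/424 = 0.1368.

0.1368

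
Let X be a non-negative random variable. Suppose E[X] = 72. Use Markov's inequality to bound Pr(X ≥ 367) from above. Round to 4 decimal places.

0.1962

Markov's inequality: for a non-negative random variable, Pr(X ≥ a) ≤ E[X]/a.
Here E[X] = 72 and a = 367, so the bound is 72/367 = 0.1962.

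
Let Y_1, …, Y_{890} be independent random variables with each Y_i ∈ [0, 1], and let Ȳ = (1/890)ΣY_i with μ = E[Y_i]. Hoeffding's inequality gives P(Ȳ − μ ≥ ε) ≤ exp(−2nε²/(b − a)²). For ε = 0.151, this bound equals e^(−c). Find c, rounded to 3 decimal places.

40.586

c = 2nε²/(b − a)² = 2·890·0.151² / 1² = 40.5858.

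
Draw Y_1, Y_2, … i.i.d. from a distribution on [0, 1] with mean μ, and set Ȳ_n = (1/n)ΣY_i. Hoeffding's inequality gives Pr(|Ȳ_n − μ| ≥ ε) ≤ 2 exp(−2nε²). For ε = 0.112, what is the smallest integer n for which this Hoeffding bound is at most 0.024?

177

Require 2·exp(−2nε²) ≤ 0.024, i.e. 2nε² ≥ ln(2/0.024) = 4.422849.
So n ≥ 4.422849 / (2·0.112²) = 176.293.
The smallest integer n is 177.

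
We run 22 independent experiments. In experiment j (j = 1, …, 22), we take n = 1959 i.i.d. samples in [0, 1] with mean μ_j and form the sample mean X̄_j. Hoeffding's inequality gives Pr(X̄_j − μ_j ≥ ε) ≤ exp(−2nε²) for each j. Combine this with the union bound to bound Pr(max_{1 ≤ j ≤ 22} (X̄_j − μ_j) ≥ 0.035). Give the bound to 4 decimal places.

Per-experiment Hoeffding bound: exp(−2·1959·0.035²) = exp(−4.79955) = 0.0082335.
Union bound over 22 events: 22·0.0082335 = 0.18114.

0.1811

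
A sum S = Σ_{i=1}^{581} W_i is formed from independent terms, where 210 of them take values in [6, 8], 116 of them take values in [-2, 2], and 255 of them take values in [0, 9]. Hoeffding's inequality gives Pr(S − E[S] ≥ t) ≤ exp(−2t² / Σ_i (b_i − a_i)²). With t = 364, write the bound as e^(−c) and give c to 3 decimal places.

Σ(b_i − a_i)² = 210·2² + 116·4² + 255·9² = 23351.
c = 2t² / 23351 = 2·364² / 23351 = 11.3482.

11.348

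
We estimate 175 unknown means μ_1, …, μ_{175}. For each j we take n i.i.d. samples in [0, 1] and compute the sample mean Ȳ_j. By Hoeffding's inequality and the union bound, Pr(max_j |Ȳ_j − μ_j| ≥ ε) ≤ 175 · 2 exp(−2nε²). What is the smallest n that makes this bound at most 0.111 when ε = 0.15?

180

Need 2·175·exp(−2nε²) ≤ 0.111, i.e. exp(−2nε²) ≤ 0.111/350.
So 2nε² ≥ ln(350/0.111) = 8.056158.
Hence n ≥ 8.056158/(2·0.15²) = 179.026.
The smallest integer n is 180.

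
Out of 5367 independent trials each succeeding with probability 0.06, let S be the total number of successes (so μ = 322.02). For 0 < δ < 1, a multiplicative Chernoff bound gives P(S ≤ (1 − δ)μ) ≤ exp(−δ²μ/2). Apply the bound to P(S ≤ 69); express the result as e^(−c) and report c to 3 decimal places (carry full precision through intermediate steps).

Write 69 = (1 − δ)μ, so δ = 1 − 69/322.02 = 0.7857276…
Then the exponent is δ²μ/2 = (μ − 69)²/(2μ) = 99.402398.

99.402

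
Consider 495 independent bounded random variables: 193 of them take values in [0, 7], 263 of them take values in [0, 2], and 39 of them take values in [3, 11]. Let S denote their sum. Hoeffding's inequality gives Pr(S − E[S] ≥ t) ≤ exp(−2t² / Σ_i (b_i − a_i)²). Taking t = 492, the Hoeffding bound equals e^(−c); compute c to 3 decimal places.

Σ(b_i − a_i)² = 193·7² + 263·2² + 39·8² = 13005.
c = 2t² / 13005 = 2·492² / 13005 = 37.2263.

37.226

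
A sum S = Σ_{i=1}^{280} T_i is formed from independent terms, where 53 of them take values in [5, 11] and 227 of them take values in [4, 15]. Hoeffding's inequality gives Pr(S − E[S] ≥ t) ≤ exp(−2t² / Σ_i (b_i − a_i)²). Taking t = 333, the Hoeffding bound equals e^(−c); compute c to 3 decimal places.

Σ(b_i − a_i)² = 53·6² + 227·11² = 29375.
c = 2t² / 29375 = 2·333² / 29375 = 7.5499.

7.550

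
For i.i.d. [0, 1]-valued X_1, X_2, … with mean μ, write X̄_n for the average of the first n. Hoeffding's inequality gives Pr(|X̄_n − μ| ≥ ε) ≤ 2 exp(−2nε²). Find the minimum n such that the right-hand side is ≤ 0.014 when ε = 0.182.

75

Require 2·exp(−2nε²) ≤ 0.014, i.e. 2nε² ≥ ln(2/0.014) = 4.961845.
So n ≥ 4.961845 / (2·0.182²) = 74.898.
The smallest integer n is 75.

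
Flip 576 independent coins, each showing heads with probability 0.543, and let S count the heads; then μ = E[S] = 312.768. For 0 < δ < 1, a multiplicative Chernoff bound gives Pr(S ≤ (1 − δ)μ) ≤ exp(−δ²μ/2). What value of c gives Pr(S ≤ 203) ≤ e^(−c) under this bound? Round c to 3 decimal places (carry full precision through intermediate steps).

Write 203 = (1 − δ)μ, so δ = 1 − 203/312.768 = 0.3509566…
Then the exponent is δ²μ/2 = (μ − 203)²/(2μ) = 19.261903.

19.262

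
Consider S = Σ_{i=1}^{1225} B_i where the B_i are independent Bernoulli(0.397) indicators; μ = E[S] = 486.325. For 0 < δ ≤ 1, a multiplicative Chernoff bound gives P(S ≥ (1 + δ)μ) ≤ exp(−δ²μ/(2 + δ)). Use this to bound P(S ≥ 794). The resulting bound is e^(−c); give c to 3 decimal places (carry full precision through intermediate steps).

73.937

Write 794 = (1 + δ)μ, so δ = 794/486.325 − 1 = 0.6326531…
Then the exponent is δ²μ/(2 + δ) = (794 − μ)² / (μ·(2 + δ)) = 73.937403.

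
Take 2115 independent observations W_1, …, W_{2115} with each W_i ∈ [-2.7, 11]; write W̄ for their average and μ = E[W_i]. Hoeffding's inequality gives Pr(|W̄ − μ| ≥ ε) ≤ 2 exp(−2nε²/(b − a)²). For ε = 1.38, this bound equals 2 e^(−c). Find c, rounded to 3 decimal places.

42.920

c = 2nε²/(b − a)² = 2·2115·1.38² / 13.7² = 42.9198.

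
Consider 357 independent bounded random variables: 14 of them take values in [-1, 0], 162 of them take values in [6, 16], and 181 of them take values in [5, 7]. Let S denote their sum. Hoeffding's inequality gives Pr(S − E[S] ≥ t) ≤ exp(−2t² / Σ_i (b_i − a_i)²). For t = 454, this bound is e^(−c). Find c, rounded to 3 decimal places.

24.338

Σ(b_i − a_i)² = 14·1² + 162·10² + 181·2² = 16938.
c = 2t² / 16938 = 2·454² / 16938 = 24.3377.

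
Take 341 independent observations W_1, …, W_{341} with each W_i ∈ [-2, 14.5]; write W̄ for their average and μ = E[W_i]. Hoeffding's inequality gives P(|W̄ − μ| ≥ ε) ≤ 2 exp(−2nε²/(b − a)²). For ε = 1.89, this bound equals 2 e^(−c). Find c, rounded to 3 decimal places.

8.948

c = 2nε²/(b − a)² = 2·341·1.89² / 16.5² = 8.9483.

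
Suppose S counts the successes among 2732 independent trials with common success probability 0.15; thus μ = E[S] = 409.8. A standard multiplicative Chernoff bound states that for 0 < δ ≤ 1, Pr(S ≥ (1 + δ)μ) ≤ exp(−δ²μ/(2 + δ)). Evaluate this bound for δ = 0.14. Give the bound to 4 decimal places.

0.0234

Exponent = δ²μ/(2 + δ) = 0.14²·409.8/2.14 = 3.7533.
Bound = exp(−3.7533) = 0.02344.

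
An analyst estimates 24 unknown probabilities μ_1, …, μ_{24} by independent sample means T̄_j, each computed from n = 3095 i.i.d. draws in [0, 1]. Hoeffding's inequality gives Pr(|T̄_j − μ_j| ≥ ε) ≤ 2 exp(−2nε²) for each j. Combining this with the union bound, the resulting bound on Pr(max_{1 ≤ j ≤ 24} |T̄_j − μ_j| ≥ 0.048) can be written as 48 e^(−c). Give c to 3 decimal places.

14.262

Union bound over the 24 events: Pr(max_{1 ≤ j ≤ 24} |T̄_j − μ_j| ≥ 0.048) ≤ 24·2·exp(−2nε²) = 48 exp(−2·3095·0.048²).
So c = 2·3095·0.048² = 14.2618.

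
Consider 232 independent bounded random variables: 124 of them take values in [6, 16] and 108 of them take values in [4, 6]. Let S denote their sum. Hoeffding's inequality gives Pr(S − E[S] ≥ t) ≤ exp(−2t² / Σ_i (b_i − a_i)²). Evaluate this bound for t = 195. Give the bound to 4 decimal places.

Σ(b_i − a_i)² = 124·10² + 108·2² = 12832.
Exponent = 2·195² / 12832 = 5.92659.
Bound = exp(−5.92659) = 0.00267.

0.0027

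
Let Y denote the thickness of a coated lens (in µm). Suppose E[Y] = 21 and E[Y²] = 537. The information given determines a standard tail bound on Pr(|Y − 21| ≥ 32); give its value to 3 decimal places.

0.094

The first two moments determine the variance, so Chebyshev's inequality is the sharpest standard bound available.
Var(Y) = E[Y²] − (E[Y])² = 537 − 441 = 96.
Chebyshev's inequality: Pr(|Y − μ| ≥ t) ≤ Var(Y)/t² = 96/1024 = 0.0938.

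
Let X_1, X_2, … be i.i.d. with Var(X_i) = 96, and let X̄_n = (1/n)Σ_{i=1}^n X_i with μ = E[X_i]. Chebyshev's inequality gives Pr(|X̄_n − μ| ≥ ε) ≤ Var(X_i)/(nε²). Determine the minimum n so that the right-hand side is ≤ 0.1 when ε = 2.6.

Require 96/(n·2.6²) ≤ 0.1, i.e. n ≥ 96/(0.1·2.6²) = 142.012.
The smallest integer n is 143.

143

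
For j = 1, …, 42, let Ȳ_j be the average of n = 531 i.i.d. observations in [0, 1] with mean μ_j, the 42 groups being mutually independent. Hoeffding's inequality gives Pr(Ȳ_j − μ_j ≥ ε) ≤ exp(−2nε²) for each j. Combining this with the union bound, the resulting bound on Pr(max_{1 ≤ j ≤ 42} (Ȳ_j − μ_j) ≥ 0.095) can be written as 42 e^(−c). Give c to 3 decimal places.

9.585

Union bound over the 42 events: Pr(max_{1 ≤ j ≤ 42} (Ȳ_j − μ_j) ≥ 0.095) ≤ 42·exp(−2nε²) = 42 exp(−2·531·0.095²).
So c = 2·531·0.095² = 9.5846.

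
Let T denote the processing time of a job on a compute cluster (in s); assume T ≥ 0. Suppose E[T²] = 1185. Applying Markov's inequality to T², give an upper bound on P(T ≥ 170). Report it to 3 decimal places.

0.041

Since T ≥ 0, the event {T ≥ 170} is the same as {T² ≥ 28900}.
Markov's inequality applied to T² gives P(T² ≥ 28900) ≤ E[T²]/28900 = 1185/28900 = 0.0410.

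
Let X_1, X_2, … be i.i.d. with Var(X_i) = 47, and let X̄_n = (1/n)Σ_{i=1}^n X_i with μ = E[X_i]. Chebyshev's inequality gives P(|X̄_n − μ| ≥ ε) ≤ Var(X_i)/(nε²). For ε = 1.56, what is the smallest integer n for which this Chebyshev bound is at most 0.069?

280

Require 47/(n·1.56²) ≤ 0.069, i.e. n ≥ 47/(0.069·1.56²) = 279.898.
The smallest integer n is 280.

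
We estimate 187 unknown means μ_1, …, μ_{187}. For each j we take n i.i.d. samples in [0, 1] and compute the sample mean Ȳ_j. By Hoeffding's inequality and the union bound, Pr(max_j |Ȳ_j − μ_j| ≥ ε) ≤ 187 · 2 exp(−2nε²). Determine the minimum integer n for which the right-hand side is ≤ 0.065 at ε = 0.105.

Need 2·187·exp(−2nε²) ≤ 0.065, i.e. exp(−2nε²) ≤ 0.065/374.
So 2nε² ≥ ln(374/0.065) = 8.657624.
Hence n ≥ 8.657624/(2·0.105²) = 392.636.
The smallest integer n is 393.

393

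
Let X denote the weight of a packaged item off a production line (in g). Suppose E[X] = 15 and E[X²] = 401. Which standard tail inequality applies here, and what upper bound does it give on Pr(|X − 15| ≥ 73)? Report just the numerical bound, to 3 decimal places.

The first two moments determine the variance, so Chebyshev's inequality is the sharpest standard bound available.
Var(X) = E[X²] − (E[X])² = 401 − 225 = 176.
Chebyshev's inequality: Pr(|X − μ| ≥ t) ≤ Var(X)/t² = 176/5329 = 0.0330.

0.033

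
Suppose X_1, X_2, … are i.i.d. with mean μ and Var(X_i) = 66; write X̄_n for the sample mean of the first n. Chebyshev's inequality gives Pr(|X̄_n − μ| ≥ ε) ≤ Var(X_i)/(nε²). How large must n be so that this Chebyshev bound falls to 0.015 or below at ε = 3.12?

453

Require 66/(n·3.12²) ≤ 0.015, i.e. n ≥ 66/(0.015·3.12²) = 452.005.
The smallest integer n is 453.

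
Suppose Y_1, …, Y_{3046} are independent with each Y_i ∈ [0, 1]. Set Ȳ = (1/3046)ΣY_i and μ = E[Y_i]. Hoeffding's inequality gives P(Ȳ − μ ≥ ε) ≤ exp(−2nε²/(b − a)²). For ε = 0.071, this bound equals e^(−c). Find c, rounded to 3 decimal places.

c = 2nε²/(b − a)² = 2·3046·0.071² / 1² = 30.7098.

30.710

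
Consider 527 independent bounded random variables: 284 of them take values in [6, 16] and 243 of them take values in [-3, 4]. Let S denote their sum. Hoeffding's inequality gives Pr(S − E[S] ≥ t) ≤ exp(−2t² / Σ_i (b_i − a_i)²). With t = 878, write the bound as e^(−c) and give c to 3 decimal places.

38.251

Σ(b_i − a_i)² = 284·10² + 243·7² = 40307.
c = 2t² / 40307 = 2·878² / 40307 = 38.2506.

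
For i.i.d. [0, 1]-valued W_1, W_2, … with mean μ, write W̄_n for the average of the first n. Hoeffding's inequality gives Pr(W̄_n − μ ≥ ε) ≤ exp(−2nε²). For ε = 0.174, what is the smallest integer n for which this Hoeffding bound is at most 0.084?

41

Require exp(−2nε²) ≤ 0.084, i.e. 2nε² ≥ ln(1/0.084) = 2.476938.
So n ≥ 2.476938 / (2·0.174²) = 40.906.
The smallest integer n is 41.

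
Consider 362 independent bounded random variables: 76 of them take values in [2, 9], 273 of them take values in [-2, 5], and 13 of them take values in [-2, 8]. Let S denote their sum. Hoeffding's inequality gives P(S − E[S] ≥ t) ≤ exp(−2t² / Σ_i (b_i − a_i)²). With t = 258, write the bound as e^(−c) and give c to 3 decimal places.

7.235

Σ(b_i − a_i)² = 76·7² + 273·7² + 13·10² = 18401.
c = 2t² / 18401 = 2·258² / 18401 = 7.2348.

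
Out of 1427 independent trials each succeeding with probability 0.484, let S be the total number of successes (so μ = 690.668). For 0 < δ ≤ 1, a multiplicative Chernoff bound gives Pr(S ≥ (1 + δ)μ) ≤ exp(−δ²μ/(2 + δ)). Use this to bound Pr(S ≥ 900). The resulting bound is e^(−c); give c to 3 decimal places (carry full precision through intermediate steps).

27.548

Write 900 = (1 + δ)μ, so δ = 900/690.668 − 1 = 0.3030863…
Then the exponent is δ²μ/(2 + δ) = (900 − μ)² / (μ·(2 + δ)) = 27.548103.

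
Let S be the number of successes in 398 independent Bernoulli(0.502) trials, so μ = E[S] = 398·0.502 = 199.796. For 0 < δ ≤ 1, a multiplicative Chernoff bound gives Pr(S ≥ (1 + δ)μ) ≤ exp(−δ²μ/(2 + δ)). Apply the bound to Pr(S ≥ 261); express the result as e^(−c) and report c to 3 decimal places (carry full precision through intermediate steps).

8.129

Write 261 = (1 + δ)μ, so δ = 261/199.796 − 1 = 0.3063325…
Then the exponent is δ²μ/(2 + δ) = (261 − μ)² / (μ·(2 + δ)) = 8.129258.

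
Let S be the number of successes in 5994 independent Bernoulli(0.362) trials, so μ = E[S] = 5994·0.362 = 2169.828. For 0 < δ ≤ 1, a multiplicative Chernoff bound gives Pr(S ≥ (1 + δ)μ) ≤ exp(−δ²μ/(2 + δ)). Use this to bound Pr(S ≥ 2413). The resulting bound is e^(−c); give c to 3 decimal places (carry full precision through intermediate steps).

12.903

Write 2413 = (1 + δ)μ, so δ = 2413/2169.828 − 1 = 0.1120697…
Then the exponent is δ²μ/(2 + δ) = (2413 − μ)² / (μ·(2 + δ)) = 12.903086.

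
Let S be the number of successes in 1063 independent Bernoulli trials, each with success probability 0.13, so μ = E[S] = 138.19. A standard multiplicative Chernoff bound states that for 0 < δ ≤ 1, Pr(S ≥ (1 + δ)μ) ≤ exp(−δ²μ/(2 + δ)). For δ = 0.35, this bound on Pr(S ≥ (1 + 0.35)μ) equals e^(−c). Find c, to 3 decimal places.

7.204

c = δ²μ/(2 + δ) = 0.35²·138.19/(2 + 0.35) = 7.2035.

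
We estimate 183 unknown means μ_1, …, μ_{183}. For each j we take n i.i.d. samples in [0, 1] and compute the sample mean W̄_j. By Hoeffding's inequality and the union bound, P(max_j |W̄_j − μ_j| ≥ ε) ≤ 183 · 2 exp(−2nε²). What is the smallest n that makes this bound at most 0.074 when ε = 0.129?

Need 2·183·exp(−2nε²) ≤ 0.074, i.e. exp(−2nε²) ≤ 0.074/366.
So 2nε² ≥ ln(366/0.074) = 8.506324.
Hence n ≥ 8.506324/(2·0.129²) = 255.583.
The smallest integer n is 256.

256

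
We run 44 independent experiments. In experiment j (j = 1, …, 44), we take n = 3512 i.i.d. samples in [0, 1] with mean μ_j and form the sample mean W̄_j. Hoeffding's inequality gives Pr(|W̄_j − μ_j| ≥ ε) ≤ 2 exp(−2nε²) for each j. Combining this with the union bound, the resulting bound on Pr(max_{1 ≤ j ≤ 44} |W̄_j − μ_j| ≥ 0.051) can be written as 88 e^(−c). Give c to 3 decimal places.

Union bound over the 44 events: Pr(max_{1 ≤ j ≤ 44} |W̄_j − μ_j| ≥ 0.051) ≤ 44·2·exp(−2nε²) = 88 exp(−2·3512·0.051²).
So c = 2·3512·0.051² = 18.2694.

18.269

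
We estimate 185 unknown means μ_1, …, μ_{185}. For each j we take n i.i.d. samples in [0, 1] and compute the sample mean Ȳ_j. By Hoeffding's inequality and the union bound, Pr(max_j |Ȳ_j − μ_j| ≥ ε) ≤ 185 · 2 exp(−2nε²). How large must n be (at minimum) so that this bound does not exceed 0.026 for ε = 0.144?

Need 2·185·exp(−2nε²) ≤ 0.026, i.e. exp(−2nε²) ≤ 0.026/370.
So 2nε² ≥ ln(370/0.026) = 9.563162.
Hence n ≥ 9.563162/(2·0.144²) = 230.593.
The smallest integer n is 231.

231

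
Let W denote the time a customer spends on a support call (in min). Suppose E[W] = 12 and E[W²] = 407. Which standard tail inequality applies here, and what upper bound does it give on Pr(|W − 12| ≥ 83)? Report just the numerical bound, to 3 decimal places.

The first two moments determine the variance, so Chebyshev's inequality is the sharpest standard bound available.
Var(W) = E[W²] − (E[W])² = 407 − 144 = 263.
Chebyshev's inequality: Pr(|W − μ| ≥ t) ≤ Var(W)/t² = 263/6889 = 0.0382.

0.038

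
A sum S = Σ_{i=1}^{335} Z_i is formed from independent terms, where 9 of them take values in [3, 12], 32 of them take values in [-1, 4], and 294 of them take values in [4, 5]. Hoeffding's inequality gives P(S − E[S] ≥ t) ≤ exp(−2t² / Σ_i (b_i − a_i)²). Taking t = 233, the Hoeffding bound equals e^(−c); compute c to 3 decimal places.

59.560

Σ(b_i − a_i)² = 9·9² + 32·5² + 294·1² = 1823.
c = 2t² / 1823 = 2·233² / 1823 = 59.5601.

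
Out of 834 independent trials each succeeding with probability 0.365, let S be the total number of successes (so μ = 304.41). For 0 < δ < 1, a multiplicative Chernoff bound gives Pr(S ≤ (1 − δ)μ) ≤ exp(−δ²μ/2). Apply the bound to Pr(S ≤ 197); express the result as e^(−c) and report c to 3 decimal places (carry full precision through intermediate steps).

Write 197 = (1 − δ)μ, so δ = 1 − 197/304.41 = 0.3528465…
Then the exponent is δ²μ/2 = (μ − 197)²/(2μ) = 18.949621.

18.950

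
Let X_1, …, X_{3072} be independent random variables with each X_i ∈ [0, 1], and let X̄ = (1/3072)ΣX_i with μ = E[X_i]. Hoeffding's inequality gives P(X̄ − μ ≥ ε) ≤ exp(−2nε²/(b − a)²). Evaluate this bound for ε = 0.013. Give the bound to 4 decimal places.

0.3540

Exponent: 2nε²/(b − a)² = 2·3072·0.013² / 1² = 1.03834.
Bound = exp(−1.03834) = 0.35404.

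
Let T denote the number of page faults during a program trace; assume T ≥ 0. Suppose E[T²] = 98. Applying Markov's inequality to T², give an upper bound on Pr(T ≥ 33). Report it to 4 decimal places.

0.0900

Since T ≥ 0, the event {T ≥ 33} is the same as {T² ≥ 1089}.
Markov's inequality applied to T² gives Pr(T² ≥ 1089) ≤ E[T²]/1089 = 98/1089 = 0.0900.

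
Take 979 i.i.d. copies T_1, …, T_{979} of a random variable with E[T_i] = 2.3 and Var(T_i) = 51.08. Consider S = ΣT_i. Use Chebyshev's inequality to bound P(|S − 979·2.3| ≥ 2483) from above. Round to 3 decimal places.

0.008

Var(S) = n·Var(T_i) = 979·51.08 = 50007.32.
Chebyshev: P(|S − 979·2.3| ≥ 2483) ≤ Var(S)/2483² = 50007.32/6165289 = 0.0081.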